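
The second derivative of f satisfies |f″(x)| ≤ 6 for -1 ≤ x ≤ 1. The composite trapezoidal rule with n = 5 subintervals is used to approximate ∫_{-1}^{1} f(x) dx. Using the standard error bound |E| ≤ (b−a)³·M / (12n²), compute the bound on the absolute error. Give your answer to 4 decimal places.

0.1600

|E| ≤ (2)³·6 / (12·5²) = 48/300 = 0.1600.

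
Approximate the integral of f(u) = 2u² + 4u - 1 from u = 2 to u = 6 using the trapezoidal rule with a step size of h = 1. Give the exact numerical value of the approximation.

200

h = (6 − 2)/4 = 1.
Nodes u₀,…,u₄ = 2, 3, 4, 5, 6.
f(u) = 2u² + 4u - 1: f₀=15, f₁=29, f₂=47, f₃=69, f₄=95.
(h/2)·[f₀ + 2f₁ + 2f₂ + 2f₃ + f₄] = 0.5·(400) = 200.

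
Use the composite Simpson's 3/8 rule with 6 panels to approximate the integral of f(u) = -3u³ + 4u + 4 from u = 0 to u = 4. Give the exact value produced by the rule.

-144

h = (4 − 0)/6 = 0.666667.
Nodes u₀,…,u₆ = 0, 0.666667, 1.333333, 2, 2.666667, 3.333333, 4.
f(u) = -3u³ + 4u + 4: f₀=4, f₁=5.777778, f₂=2.222222, f₃=-12, f₄=-42.222222, f₅=-93.777778, f₆=-172.
(3h/8)·[f₀ + 3f₁ + 3f₂ + 2f₃ + 3f₄ + 3f₅ + f₆] = 0.25·(-576) = -144.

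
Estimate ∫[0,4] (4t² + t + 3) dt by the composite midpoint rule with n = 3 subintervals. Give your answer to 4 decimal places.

102.9630

h = (4 − 0)/3 = 1.333333.
Midpoints m₁,…,m₃ = 0.666667, 2, 3.333333.
f(m₁)=5.444444, f(m₂)=21, f(m₃)=50.777778.
h·[f(m₁) + f(m₂) + f(m₃)] = 1.333333·(77.222222) = 102.9630.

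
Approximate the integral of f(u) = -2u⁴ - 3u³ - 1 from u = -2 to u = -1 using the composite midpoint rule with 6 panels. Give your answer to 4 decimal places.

-2.1165

h = (-1 − (-2))/6 = 0.166667.
Midpoints m₁,…,m₆ = -1.916667, -1.75, -1.583333, -1.416667, -1.25, -1.083333.
f(m₁)=-6.867573, f(m₂)=-3.6796875, f(m₃)=-1.661555, f(m₄)=-0.526138, f(m₅)=-0.0234375, f(m₆)=0.059510.
h·[f(m₁) + f(m₂) + f(m₃) + f(m₄) + f(m₅) + f(m₆)] = 0.166667·(-12.698881) = -2.1165.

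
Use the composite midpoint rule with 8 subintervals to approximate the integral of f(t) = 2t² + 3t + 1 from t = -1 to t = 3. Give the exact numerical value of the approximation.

34.5

h = (3 − (-1))/8 = 0.5.
Midpoints m₁,…,m₈ = -0.75, -0.25, 0.25, 0.75, 1.25, 1.75, 2.25, 2.75.
f(m₁)=-0.125, f(m₂)=0.375, f(m₃)=1.875, f(m₄)=4.375, f(m₅)=7.875, f(m₆)=12.375, f(m₇)=17.875, f(m₈)=24.375.
h·[f(m₁) + f(m₂) + f(m₃) + f(m₄) + f(m₅) + f(m₆) + f(m₇) + f(m₈)] = 0.5·(69) = 34.5.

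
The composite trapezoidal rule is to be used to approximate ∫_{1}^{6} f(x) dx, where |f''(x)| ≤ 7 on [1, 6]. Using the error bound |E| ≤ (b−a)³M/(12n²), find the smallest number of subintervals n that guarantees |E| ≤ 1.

Need 875/(12n²) ≤ 1.
n² ≥ 875/(12·1) = 72.9167 ⇒ n ≥ 8.5391, so the smallest n is 9.

9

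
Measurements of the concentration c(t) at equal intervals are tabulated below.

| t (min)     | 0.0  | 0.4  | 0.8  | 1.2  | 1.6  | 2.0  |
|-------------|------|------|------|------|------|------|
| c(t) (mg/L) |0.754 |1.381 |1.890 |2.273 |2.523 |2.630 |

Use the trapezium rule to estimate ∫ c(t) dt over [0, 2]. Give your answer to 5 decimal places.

h = 0.4, n = 5.
(h/2)·[y₀ + 2y₁ + 2y₂ + 2y₃ + 2y₄ + y₅] = 0.2·(19.518) = 3.90360.

3.90360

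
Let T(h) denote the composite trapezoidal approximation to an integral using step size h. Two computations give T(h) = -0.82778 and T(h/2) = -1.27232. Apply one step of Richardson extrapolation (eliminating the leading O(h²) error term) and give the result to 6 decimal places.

R = (4·T(h/2) − T(h)) / 3 = (4·(-1.27232) − (-0.82778))/3 = (-4.26150)/3 = -1.420500.

-1.420500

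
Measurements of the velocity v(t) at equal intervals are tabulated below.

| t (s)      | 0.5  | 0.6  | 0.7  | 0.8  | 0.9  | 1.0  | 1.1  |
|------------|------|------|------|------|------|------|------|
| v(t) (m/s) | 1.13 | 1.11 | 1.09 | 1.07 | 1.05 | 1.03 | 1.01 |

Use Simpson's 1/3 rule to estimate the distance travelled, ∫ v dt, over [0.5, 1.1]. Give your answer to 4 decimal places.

h = 0.1, n = 6.
(h/3)·[y₀ + 4y₁ + 2y₂ + 4y₃ + 2y₄ + 4y₅ + y₆] = 0.033333·(19.26) = 0.6420.

0.6420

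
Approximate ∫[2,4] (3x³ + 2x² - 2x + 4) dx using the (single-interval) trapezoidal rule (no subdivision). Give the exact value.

T = (b−a)/2 · [f(2) + f(4)] = 1·[32 + 220] = 252.

252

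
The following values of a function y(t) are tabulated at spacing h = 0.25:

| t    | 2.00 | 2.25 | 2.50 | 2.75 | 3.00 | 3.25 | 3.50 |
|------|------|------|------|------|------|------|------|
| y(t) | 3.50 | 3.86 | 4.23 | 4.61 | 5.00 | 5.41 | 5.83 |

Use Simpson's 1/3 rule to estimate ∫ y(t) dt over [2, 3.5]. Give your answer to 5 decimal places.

6.94250

h = 0.25, n = 6.
(h/3)·[y₀ + 4y₁ + 2y₂ + 4y₃ + 2y₄ + 4y₅ + y₆] = 0.083333·(83.31) = 6.94250.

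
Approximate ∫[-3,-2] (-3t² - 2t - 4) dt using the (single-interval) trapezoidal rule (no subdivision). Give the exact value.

-18.5

T = (b−a)/2 · [f(-3) + f(-2)] = 0.5·[(-25) + (-12)] = -18.5.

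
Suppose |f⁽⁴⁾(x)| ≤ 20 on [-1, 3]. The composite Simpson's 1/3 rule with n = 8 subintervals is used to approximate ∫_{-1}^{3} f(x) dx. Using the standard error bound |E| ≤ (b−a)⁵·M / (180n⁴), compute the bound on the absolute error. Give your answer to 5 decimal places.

0.02778

|E| ≤ (4)⁵·20 / (180·8⁴) = 20480/737280 = 0.02778.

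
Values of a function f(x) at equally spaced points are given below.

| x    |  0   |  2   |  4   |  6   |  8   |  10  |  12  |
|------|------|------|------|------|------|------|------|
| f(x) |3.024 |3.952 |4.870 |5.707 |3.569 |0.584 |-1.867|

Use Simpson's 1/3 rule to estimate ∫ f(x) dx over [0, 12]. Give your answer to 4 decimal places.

h = 2, n = 6.
(h/3)·[y₀ + 4y₁ + 2y₂ + 4y₃ + 2y₄ + 4y₅ + y₆] = 0.666667·(59.007) = 39.3380.

39.3380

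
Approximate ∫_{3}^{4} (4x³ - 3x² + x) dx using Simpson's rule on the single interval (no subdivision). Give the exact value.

141.5

S = (b−a)/6 · [f(3) + 4f(3.5) + f(4)] = 0.166667·[84 + 4·138.25 + 212] = 141.5.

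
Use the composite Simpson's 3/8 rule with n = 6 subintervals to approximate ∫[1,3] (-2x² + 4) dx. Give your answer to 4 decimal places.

h = (3 − 1)/6 = 0.333333.
Nodes x₀,…,x₆ = 1, 1.333333, 1.666667, 2, 2.333333, 2.666667, 3.
f(x) = -2x² + 4: f₀=2, f₁=0.444444, f₂=-1.555556, f₃=-4, f₄=-6.888889, f₅=-10.222222, f₆=-14.
(3h/8)·[f₀ + 3f₁ + 3f₂ + 2f₃ + 3f₄ + 3f₅ + f₆] = 0.125·(-74.666667) = -9.3333.

-9.3333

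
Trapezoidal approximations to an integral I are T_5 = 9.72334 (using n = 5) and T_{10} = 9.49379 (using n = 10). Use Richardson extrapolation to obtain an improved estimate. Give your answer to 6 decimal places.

9.417273

R = (4·T_{10} − T_5) / 3 = (4·9.49379 − 9.72334)/3 = (28.25182)/3 = 9.417273.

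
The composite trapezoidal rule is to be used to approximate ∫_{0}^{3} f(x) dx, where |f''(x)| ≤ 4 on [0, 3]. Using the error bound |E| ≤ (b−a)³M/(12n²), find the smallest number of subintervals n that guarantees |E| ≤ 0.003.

Need 108/(12n²) ≤ 0.003.
n² ≥ 108/(12·0.003) = 3000 ⇒ n ≥ 54.7723, so the smallest n is 55.

55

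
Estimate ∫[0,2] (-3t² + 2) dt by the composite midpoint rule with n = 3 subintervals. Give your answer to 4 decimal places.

-3.7778

h = (2 − 0)/3 = 0.666667.
Midpoints m₁,…,m₃ = 0.333333, 1, 1.666667.
f(m₁)=1.666667, f(m₂)=-1, f(m₃)=-6.333333.
h·[f(m₁) + f(m₂) + f(m₃)] = 0.666667·(-5.666667) = -3.7778.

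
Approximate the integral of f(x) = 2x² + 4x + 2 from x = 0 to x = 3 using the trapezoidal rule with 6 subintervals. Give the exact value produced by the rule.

h = (3 − 0)/6 = 0.5.
Nodes x₀,…,x₆ = 0, 0.5, 1, 1.5, 2, 2.5, 3.
f(x) = 2x² + 4x + 2: f₀=2, f₁=4.5, f₂=8, f₃=12.5, f₄=18, f₅=24.5, f₆=32.
(h/2)·[f₀ + 2f₁ + 2f₂ + 2f₃ + 2f₄ + 2f₅ + f₆] = 0.25·(169) = 42.25.

42.25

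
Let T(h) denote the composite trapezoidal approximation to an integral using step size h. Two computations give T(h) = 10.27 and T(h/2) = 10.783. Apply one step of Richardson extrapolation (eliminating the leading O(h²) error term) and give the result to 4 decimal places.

R = (4·T(h/2) − T(h)) / 3 = (4·10.783 − 10.27)/3 = (32.862)/3 = 10.9540.

10.9540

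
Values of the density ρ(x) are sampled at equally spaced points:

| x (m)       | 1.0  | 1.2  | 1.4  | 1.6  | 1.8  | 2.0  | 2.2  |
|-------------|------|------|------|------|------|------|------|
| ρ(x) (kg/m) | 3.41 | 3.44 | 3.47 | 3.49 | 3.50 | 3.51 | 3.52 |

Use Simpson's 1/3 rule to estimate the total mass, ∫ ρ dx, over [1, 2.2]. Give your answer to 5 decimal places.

h = 0.2, n = 6.
(h/3)·[y₀ + 4y₁ + 2y₂ + 4y₃ + 2y₄ + 4y₅ + y₆] = 0.066667·(62.63) = 4.17533.

4.17533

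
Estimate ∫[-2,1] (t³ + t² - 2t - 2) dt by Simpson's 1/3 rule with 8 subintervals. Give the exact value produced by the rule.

h = (1 − (-2))/8 = 0.375.
Nodes t₀,…,t₈ = -2, -1.625, -1.25, -0.875, -0.5, -0.125, 0.25, 0.625, 1.
f(t) = t³ + t² - 2t - 2: f₀=-2, f₁=-0.400390625, f₂=0.109375, f₃=-0.154296875, f₄=-0.875, f₅=-1.736328125, f₆=-2.421875, f₇=-2.615234375, f₈=-2.
(h/3)·[f₀ + 4f₁ + 2f₂ + 4f₃ + 2f₄ + 4f₅ + 2f₆ + 4f₇ + f₈] = 0.125·(-30) = -3.75.

-3.75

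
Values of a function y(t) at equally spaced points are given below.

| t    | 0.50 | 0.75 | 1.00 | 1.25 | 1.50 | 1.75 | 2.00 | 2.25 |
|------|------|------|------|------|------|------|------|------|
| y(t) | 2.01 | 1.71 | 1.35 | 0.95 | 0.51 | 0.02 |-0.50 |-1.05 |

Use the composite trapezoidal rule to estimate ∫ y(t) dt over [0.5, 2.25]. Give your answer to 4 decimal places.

1.1300

h = 0.25, n = 7.
(h/2)·[y₀ + 2y₁ + 2y₂ + 2y₃ + 2y₄ + 2y₅ + 2y₆ + y₇] = 0.125·(9.04) = 1.1300.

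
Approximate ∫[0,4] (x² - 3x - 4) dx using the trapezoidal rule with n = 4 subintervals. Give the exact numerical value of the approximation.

-18

h = (4 − 0)/4 = 1.
Nodes x₀,…,x₄ = 0, 1, 2, 3, 4.
f(x) = x² - 3x - 4: f₀=-4, f₁=-6, f₂=-6, f₃=-4, f₄=0.
(h/2)·[f₀ + 2f₁ + 2f₂ + 2f₃ + f₄] = 0.5·(-36) = -18.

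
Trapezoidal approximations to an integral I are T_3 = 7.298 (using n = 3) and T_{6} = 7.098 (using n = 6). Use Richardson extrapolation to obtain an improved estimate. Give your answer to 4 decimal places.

7.0313

R = (4·T_{6} − T_3) / 3 = (4·7.098 − 7.298)/3 = (21.094)/3 = 7.0313.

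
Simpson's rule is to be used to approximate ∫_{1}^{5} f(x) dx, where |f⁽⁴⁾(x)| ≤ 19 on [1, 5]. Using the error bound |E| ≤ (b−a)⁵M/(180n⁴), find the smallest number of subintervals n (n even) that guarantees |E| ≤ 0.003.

Need 19456/(180n⁴) ≤ 0.003.
n⁴ ≥ 19456/(180·0.003) = 36029.6 ⇒ n ≥ 13.7773, so the smallest even n is 14. (n must be even for Simpson's rule.)

14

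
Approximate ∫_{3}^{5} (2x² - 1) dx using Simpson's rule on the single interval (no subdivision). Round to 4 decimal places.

S = (b−a)/6 · [f(3) + 4f(4) + f(5)] = 0.333333·[17 + 4·31 + 49] = 63.3333.

63.3333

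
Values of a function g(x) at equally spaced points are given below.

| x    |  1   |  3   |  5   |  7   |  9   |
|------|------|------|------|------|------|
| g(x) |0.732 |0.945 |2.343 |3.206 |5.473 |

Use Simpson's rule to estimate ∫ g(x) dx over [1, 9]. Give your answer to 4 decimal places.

h = 2, n = 4.
(h/3)·[y₀ + 4y₁ + 2y₂ + 4y₃ + y₄] = 0.666667·(27.495) = 18.3300.

18.3300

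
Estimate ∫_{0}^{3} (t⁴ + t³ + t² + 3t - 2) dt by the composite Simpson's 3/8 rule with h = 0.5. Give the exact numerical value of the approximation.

h = (3 − 0)/6 = 0.5.
Nodes t₀,…,t₆ = 0, 0.5, 1, 1.5, 2, 2.5, 3.
f(t) = t⁴ + t³ + t² + 3t - 2: f₀=-2, f₁=-0.0625, f₂=4, f₃=13.1875, f₄=32, f₅=66.4375, f₆=124.
(3h/8)·[f₀ + 3f₁ + 3f₂ + 2f₃ + 3f₄ + 3f₅ + f₆] = 0.1875·(455.5) = 85.40625.

85.40625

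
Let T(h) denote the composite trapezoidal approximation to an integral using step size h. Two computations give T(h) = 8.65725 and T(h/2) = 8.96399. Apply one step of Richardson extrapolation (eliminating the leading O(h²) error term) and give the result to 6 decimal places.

R = (4·T(h/2) − T(h)) / 3 = (4·8.96399 − 8.65725)/3 = (27.19871)/3 = 9.066237.

9.066237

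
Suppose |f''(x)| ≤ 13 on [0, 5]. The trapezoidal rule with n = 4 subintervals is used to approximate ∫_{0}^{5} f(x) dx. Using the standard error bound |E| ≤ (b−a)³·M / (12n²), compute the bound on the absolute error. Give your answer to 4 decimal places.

8.4635

|E| ≤ (5)³·13 / (12·4²) = 1625/192 = 8.4635.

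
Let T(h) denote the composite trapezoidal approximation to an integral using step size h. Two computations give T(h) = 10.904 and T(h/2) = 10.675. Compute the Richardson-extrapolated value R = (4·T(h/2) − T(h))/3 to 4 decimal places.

10.5987

R = (4·T(h/2) − T(h)) / 3 = (4·10.675 − 10.904)/3 = (31.796)/3 = 10.5987.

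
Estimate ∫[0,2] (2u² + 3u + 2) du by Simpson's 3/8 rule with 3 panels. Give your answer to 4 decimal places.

h = (2 − 0)/3 = 0.666667.
Nodes u₀,…,u₃ = 0, 0.666667, 1.333333, 2.
f(u) = 2u² + 3u + 2: f₀=2, f₁=4.888889, f₂=9.555556, f₃=16.
(3h/8)·[f₀ + 3f₁ + 3f₂ + f₃] = 0.25·(61.333333) = 15.3333.

15.3333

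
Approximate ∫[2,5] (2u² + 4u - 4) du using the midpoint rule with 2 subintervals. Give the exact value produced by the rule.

h = (5 − 2)/2 = 1.5.
Midpoints m₁,…,m₂ = 2.75, 4.25.
f(m₁)=22.125, f(m₂)=49.125.
h·[f(m₁) + f(m₂)] = 1.5·(71.25) = 106.875.

106.875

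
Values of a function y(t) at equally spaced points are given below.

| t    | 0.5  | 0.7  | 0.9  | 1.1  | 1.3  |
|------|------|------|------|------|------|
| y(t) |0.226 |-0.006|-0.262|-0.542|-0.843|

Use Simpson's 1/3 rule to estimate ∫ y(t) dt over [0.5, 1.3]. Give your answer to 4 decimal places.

-0.2222

h = 0.2, n = 4.
(h/3)·[y₀ + 4y₁ + 2y₂ + 4y₃ + y₄] = 0.066667·(-3.333) = -0.2222.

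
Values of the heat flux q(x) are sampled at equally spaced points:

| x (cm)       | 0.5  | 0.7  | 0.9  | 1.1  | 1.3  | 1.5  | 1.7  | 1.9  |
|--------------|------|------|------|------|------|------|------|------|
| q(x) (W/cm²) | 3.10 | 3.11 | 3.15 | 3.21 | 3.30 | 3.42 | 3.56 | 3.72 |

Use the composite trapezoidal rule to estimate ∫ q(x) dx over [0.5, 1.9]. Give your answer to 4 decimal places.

h = 0.2, n = 7.
(h/2)·[y₀ + 2y₁ + 2y₂ + 2y₃ + 2y₄ + 2y₅ + 2y₆ + y₇] = 0.1·(46.32) = 4.6320.

4.6320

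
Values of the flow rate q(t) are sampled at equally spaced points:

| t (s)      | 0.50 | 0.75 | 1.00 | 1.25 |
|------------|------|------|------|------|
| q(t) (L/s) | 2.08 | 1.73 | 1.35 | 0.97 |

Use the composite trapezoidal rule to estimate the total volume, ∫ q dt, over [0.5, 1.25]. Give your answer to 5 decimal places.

h = 0.25, n = 3.
(h/2)·[y₀ + 2y₁ + 2y₂ + y₃] = 0.125·(9.21) = 1.15125.

1.15125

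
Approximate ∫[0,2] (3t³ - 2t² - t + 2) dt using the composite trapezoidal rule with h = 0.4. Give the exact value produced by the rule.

9.04

h = (2 − 0)/5 = 0.4.
Nodes t₀,…,t₅ = 0, 0.4, 0.8, 1.2, 1.6, 2.
f(t) = 3t³ - 2t² - t + 2: f₀=2, f₁=1.472, f₂=1.456, f₃=3.104, f₄=7.568, f₅=16.
(h/2)·[f₀ + 2f₁ + 2f₂ + 2f₃ + 2f₄ + f₅] = 0.2·(45.2) = 9.04.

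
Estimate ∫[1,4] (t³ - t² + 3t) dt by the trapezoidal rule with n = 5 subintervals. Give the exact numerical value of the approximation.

66.42

h = (4 − 1)/5 = 0.6.
Nodes t₀,…,t₅ = 1, 1.6, 2.2, 2.8, 3.4, 4.
f(t) = t³ - t² + 3t: f₀=3, f₁=6.336, f₂=12.408, f₃=22.512, f₄=37.944, f₅=60.
(h/2)·[f₀ + 2f₁ + 2f₂ + 2f₃ + 2f₄ + f₅] = 0.3·(221.4) = 66.42.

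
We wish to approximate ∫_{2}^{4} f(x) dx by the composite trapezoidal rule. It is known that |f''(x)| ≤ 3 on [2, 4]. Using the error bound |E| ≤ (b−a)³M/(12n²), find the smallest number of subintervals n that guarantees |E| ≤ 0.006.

19

Need 24/(12n²) ≤ 0.006.
n² ≥ 24/(12·0.006) = 333.333 ⇒ n ≥ 18.2574, so the smallest n is 19.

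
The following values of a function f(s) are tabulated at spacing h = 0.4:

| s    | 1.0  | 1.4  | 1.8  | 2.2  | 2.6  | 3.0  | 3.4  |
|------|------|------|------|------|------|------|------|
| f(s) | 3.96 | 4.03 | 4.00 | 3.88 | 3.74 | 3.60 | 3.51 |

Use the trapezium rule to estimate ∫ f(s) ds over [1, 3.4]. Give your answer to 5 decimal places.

9.19400

h = 0.4, n = 6.
(h/2)·[y₀ + 2y₁ + 2y₂ + 2y₃ + 2y₄ + 2y₅ + y₆] = 0.2·(45.97) = 9.19400.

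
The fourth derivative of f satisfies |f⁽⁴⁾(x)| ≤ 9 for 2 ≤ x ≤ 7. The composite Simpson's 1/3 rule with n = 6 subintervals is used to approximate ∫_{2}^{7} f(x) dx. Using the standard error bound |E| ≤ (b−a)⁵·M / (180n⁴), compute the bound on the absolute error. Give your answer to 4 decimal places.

0.1206

|E| ≤ (5)⁵·9 / (180·6⁴) = 28125/233280 = 0.1206.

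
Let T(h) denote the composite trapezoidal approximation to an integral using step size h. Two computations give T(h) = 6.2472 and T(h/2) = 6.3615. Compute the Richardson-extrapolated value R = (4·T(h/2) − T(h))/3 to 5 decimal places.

R = (4·T(h/2) − T(h)) / 3 = (4·6.3615 − 6.2472)/3 = (19.1988)/3 = 6.39960.

6.39960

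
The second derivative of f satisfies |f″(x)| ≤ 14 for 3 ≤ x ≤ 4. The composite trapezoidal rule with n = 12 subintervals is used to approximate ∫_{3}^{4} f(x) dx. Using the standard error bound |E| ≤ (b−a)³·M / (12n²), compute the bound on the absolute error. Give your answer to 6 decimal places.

|E| ≤ (1)³·14 / (12·12²) = 14/1728 = 0.008102.

0.008102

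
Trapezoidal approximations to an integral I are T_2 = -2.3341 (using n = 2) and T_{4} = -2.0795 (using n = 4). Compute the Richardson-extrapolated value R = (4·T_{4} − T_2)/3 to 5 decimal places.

-1.99463

R = (4·T_{4} − T_2) / 3 = (4·(-2.0795) − (-2.3341))/3 = (-5.9839)/3 = -1.99463.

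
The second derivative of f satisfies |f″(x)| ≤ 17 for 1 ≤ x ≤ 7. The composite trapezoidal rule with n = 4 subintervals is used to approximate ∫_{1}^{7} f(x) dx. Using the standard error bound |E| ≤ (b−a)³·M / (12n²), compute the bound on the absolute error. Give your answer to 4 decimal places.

|E| ≤ (6)³·17 / (12·4²) = 3672/192 = 19.1250.

19.1250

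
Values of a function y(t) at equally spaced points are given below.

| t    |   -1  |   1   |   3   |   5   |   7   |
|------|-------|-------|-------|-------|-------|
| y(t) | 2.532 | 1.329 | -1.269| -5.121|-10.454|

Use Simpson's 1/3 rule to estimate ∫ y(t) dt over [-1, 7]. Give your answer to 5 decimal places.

-17.08533

h = 2, n = 4.
(h/3)·[y₀ + 4y₁ + 2y₂ + 4y₃ + y₄] = 0.666667·(-25.628) = -17.08533.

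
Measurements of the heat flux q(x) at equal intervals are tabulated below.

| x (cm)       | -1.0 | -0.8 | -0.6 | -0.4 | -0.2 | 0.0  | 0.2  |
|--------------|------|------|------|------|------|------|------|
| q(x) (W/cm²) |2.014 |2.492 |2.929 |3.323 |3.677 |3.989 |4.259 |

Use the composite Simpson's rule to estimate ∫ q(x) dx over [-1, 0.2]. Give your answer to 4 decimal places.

h = 0.2, n = 6.
(h/3)·[y₀ + 4y₁ + 2y₂ + 4y₃ + 2y₄ + 4y₅ + y₆] = 0.066667·(58.701) = 3.9134.

3.9134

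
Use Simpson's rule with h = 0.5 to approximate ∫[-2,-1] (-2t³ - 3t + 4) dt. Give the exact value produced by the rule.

h = (-1 − (-2))/2 = 0.5.
Nodes t₀,…,t₂ = -2, -1.5, -1.
f(t) = -2t³ - 3t + 4: f₀=26, f₁=15.25, f₂=9.
(h/3)·[f₀ + 4f₁ + f₂] = 0.166667·(96) = 16.

16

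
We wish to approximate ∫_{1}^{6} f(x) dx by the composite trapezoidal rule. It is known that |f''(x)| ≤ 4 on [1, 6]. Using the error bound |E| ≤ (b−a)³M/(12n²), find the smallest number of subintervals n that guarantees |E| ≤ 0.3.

Need 500/(12n²) ≤ 0.3.
n² ≥ 500/(12·0.3) = 138.889 ⇒ n ≥ 11.7851, so the smallest n is 12.

12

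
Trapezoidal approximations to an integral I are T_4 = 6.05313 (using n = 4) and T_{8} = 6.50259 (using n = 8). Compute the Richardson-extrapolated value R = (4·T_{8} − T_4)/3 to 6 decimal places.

R = (4·T_{8} − T_4) / 3 = (4·6.50259 − 6.05313)/3 = (19.95723)/3 = 6.652410.

6.652410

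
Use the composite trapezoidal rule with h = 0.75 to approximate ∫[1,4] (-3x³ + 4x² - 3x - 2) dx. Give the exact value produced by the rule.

h = (4 − 1)/4 = 0.75.
Nodes x₀,…,x₄ = 1, 1.75, 2.5, 3.25, 4.
f(x) = -3x³ + 4x² - 3x - 2: f₀=-4, f₁=-11.078125, f₂=-31.375, f₃=-72.484375, f₄=-142.
(h/2)·[f₀ + 2f₁ + 2f₂ + 2f₃ + f₄] = 0.375·(-375.875) = -140.953125.

-140.953125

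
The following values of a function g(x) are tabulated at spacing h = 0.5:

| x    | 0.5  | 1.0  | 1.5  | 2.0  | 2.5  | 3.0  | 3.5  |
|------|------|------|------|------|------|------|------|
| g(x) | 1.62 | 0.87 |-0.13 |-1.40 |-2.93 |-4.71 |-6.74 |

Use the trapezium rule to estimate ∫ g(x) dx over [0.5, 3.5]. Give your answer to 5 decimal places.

h = 0.5, n = 6.
(h/2)·[y₀ + 2y₁ + 2y₂ + 2y₃ + 2y₄ + 2y₅ + y₆] = 0.25·(-21.72) = -5.43000.

-5.43000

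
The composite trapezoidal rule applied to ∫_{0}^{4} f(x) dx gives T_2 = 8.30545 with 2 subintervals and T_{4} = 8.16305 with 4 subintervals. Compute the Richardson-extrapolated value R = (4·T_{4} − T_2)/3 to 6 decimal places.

R = (4·T_{4} − T_2) / 3 = (4·8.16305 − 8.30545)/3 = (24.34675)/3 = 8.115583.

8.115583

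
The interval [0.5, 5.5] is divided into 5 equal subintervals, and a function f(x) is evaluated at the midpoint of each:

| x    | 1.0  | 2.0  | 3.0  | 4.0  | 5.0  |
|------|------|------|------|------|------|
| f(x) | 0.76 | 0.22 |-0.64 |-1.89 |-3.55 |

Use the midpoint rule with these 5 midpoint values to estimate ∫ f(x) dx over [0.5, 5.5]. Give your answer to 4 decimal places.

h = 1, n = 5.
h·[y(m₁) + y(m₂) + y(m₃) + y(m₄) + y(m₅)] = 1·(-5.10) = -5.1000.

-5.1000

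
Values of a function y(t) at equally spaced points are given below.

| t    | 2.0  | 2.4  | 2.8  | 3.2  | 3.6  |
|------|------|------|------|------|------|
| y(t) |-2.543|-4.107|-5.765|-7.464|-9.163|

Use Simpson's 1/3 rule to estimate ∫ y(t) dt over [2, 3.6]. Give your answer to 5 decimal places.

-9.26933

h = 0.4, n = 4.
(h/3)·[y₀ + 4y₁ + 2y₂ + 4y₃ + y₄] = 0.133333·(-69.520) = -9.26933.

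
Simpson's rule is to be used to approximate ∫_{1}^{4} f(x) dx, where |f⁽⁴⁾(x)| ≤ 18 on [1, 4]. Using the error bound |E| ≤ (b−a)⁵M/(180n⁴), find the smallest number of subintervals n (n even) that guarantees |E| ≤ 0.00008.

24

Need 4374/(180n⁴) ≤ 0.00008.
n⁴ ≥ 4374/(180·0.00008) = 303750 ⇒ n ≥ 23.4763, so the smallest even n is 24. (n must be even for Simpson's rule.)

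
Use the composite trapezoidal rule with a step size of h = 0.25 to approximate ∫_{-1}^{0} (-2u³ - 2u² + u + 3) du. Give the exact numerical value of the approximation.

2.34375

h = (0 − (-1))/4 = 0.25.
Nodes u₀,…,u₄ = -1, -0.75, -0.5, -0.25, 0.
f(u) = -2u³ - 2u² + u + 3: f₀=2, f₁=1.96875, f₂=2.25, f₃=2.65625, f₄=3.
(h/2)·[f₀ + 2f₁ + 2f₂ + 2f₃ + f₄] = 0.125·(18.75) = 2.34375.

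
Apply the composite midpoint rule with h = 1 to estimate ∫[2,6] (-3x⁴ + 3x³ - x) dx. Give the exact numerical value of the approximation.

-3610.75

h = (6 − 2)/4 = 1.
Midpoints m₁,…,m₄ = 2.5, 3.5, 4.5, 5.5.
f(m₁)=-72.8125, f(m₂)=-325.0625, f(m₃)=-961.3125, f(m₄)=-2251.5625.
h·[f(m₁) + f(m₂) + f(m₃) + f(m₄)] = 1·(-3610.75) = -3610.75.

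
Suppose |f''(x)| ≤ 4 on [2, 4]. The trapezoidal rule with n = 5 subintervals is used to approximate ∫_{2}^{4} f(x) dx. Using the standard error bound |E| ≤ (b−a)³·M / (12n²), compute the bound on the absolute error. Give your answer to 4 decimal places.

0.1067

|E| ≤ (2)³·4 / (12·5²) = 32/300 = 0.1067.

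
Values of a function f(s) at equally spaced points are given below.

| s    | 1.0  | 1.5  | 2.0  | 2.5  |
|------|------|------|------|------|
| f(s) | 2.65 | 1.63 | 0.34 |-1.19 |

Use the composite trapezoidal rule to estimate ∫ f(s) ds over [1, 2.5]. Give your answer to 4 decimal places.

1.3500

h = 0.5, n = 3.
(h/2)·[y₀ + 2y₁ + 2y₂ + y₃] = 0.25·(5.40) = 1.3500.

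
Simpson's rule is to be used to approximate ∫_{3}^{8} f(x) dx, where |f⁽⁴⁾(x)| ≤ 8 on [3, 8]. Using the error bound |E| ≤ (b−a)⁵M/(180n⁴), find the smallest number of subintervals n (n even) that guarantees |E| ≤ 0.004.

Need 25000/(180n⁴) ≤ 0.004.
n⁴ ≥ 25000/(180·0.004) = 34722.2 ⇒ n ≥ 13.6506, so the smallest even n is 14. (n must be even for Simpson's rule.)

14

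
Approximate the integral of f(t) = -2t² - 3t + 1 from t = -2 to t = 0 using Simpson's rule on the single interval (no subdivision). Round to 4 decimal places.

2.6667

S = (b−a)/6 · [f(-2) + 4f(-1) + f(0)] = 0.333333·[(-1) + 4·2 + 1] = 2.6667.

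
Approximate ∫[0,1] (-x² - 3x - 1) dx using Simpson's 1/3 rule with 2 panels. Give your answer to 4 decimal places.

-2.8333

h = (1 − 0)/2 = 0.5.
Nodes x₀,…,x₂ = 0, 0.5, 1.
f(x) = -x² - 3x - 1: f₀=-1, f₁=-2.75, f₂=-5.
(h/3)·[f₀ + 4f₁ + f₂] = 0.166667·(-17) = -2.8333.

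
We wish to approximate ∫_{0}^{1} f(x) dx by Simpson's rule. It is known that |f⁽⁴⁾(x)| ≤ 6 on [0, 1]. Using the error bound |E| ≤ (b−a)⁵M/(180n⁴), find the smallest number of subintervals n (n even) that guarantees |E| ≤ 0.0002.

Need 6/(180n⁴) ≤ 0.0002.
n⁴ ≥ 6/(180·0.0002) = 166.667 ⇒ n ≥ 3.5930, so the smallest even n is 4. (n must be even for Simpson's rule.)

4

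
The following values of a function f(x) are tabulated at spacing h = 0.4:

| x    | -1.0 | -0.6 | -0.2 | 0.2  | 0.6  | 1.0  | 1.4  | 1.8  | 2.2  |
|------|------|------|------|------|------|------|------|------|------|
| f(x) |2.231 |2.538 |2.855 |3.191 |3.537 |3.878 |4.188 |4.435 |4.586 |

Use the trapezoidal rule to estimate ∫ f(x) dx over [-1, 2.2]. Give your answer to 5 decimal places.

h = 0.4, n = 8.
(h/2)·[y₀ + 2y₁ + 2y₂ + 2y₃ + 2y₄ + 2y₅ + 2y₆ + 2y₇ + y₈] = 0.2·(56.061) = 11.21220.

11.21220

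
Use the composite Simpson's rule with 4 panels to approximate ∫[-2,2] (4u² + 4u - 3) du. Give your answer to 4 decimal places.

9.3333

h = (2 − (-2))/4 = 1.
Nodes u₀,…,u₄ = -2, -1, 0, 1, 2.
f(u) = 4u² + 4u - 3: f₀=5, f₁=-3, f₂=-3, f₃=5, f₄=21.
(h/3)·[f₀ + 4f₁ + 2f₂ + 4f₃ + f₄] = 0.333333·(28) = 9.3333.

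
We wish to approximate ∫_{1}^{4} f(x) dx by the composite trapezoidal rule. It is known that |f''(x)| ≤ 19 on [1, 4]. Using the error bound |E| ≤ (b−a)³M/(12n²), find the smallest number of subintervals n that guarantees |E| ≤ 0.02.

Need 513/(12n²) ≤ 0.02.
n² ≥ 513/(12·0.02) = 2137.5 ⇒ n ≥ 46.2331, so the smallest n is 47.

47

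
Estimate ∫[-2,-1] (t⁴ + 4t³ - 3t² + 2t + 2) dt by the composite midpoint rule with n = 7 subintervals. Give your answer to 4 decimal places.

h = (-1 − (-2))/7 = 0.142857.
Midpoints m₁,…,m₇ = -1.928571, -1.785714, -1.642857, -1.5, -1.357143, -1.214286, -1.071429.
f(m₁)=-27.873881, f(m₂)=-23.746434, f(m₃)=-19.834314, f(m₄)=-16.1875, f(m₅)=-12.845976, f(m₆)=-9.839728, f(m₇)=-7.188749.
h·[f(m₁) + f(m₂) + f(m₃) + f(m₄) + f(m₅) + f(m₆) + f(m₇)] = 0.142857·(-117.516582) = -16.7881.

-16.7881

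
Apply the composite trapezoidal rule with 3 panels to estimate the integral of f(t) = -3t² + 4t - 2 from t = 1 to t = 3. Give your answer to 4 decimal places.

-14.4444

h = (3 − 1)/3 = 0.666667.
Nodes t₀,…,t₃ = 1, 1.666667, 2.333333, 3.
f(t) = -3t² + 4t - 2: f₀=-1, f₁=-3.666667, f₂=-9, f₃=-17.
(h/2)·[f₀ + 2f₁ + 2f₂ + f₃] = 0.333333·(-43.333333) = -14.4444.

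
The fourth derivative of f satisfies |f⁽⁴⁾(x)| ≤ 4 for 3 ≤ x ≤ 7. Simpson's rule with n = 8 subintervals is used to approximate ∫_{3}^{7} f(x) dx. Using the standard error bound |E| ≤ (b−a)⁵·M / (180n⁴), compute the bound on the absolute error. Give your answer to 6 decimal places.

0.005556

|E| ≤ (4)⁵·4 / (180·8⁴) = 4096/737280 = 0.005556.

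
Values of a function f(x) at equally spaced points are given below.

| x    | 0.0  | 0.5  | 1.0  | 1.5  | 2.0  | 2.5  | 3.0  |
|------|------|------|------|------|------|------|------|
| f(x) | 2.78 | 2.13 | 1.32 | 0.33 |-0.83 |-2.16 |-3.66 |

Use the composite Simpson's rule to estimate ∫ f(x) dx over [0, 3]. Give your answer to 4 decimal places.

h = 0.5, n = 6.
(h/3)·[y₀ + 4y₁ + 2y₂ + 4y₃ + 2y₄ + 4y₅ + y₆] = 0.166667·(1.30) = 0.2167.

0.2167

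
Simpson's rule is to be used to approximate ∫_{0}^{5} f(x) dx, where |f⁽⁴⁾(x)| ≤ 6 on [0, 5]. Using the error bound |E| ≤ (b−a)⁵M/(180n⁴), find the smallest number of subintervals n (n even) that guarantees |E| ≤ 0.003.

14

Need 18750/(180n⁴) ≤ 0.003.
n⁴ ≥ 18750/(180·0.003) = 34722.2 ⇒ n ≥ 13.6506, so the smallest even n is 14. (n must be even for Simpson's rule.)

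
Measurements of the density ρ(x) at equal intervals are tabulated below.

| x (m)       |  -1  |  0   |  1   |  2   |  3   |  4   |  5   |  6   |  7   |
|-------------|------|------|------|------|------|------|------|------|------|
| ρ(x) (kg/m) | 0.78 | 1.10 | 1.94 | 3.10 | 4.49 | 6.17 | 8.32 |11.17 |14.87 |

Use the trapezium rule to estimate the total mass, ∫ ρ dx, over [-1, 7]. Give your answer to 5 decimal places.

44.11500

h = 1, n = 8.
(h/2)·[y₀ + 2y₁ + 2y₂ + 2y₃ + 2y₄ + 2y₅ + 2y₆ + 2y₇ + y₈] = 0.5·(88.23) = 44.11500.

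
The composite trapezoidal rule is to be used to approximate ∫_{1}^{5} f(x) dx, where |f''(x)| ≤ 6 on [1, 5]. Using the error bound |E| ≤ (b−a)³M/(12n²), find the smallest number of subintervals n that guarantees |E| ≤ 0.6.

Need 384/(12n²) ≤ 0.6.
n² ≥ 384/(12·0.6) = 53.3333 ⇒ n ≥ 7.3030, so the smallest n is 8.

8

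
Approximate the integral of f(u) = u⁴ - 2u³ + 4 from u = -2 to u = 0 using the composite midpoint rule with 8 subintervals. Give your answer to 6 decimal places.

22.254395

h = (0 − (-2))/8 = 0.25.
Midpoints m₁,…,m₈ = -1.875, -1.625, -1.375, -1.125, -0.875, -0.625, -0.375, -0.125.
f(m₁)=29.543212890625, f(m₂)=19.554931640625, f(m₃)=12.773681640625, f(m₄)=8.449462890625, f(m₅)=5.926025390625, f(m₆)=4.640869140625, f(m₇)=4.125244140625, f(m₈)=4.004150390625.
h·[f(m₁) + f(m₂) + f(m₃) + f(m₄) + f(m₅) + f(m₆) + f(m₇) + f(m₈)] = 0.25·(89.017578125) = 22.254395.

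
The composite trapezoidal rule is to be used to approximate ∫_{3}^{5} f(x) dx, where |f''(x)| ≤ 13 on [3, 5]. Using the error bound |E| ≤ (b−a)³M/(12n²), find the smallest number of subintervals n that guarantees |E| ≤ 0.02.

21

Need 104/(12n²) ≤ 0.02.
n² ≥ 104/(12·0.02) = 433.333 ⇒ n ≥ 20.8167, so the smallest n is 21.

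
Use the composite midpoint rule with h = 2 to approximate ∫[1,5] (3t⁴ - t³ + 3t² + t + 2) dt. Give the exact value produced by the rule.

h = (5 − 1)/2 = 2.
Midpoints m₁,…,m₂ = 2, 4.
f(m₁)=56, f(m₂)=758.
h·[f(m₁) + f(m₂)] = 2·(814) = 1628.

1628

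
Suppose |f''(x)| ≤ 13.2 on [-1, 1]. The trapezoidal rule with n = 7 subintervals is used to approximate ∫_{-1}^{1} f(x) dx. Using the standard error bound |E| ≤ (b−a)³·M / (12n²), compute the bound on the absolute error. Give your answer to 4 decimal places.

|E| ≤ (2)³·13.2 / (12·7²) = 105.6/588 = 0.1796.

0.1796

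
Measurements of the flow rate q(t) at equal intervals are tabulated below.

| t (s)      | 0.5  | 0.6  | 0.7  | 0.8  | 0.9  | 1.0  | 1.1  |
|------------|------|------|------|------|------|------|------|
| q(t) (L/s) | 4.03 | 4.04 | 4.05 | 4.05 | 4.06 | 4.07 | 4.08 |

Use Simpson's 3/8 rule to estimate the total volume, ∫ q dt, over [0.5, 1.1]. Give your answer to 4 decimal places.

2.4326

h = 0.1, n = 6.
(3h/8)·[y₀ + 3y₁ + 3y₂ + 2y₃ + 3y₄ + 3y₅ + y₆] = 0.0375·(64.87) = 2.4326.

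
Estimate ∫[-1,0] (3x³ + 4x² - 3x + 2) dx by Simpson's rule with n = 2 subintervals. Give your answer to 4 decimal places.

h = (0 − (-1))/2 = 0.5.
Nodes x₀,…,x₂ = -1, -0.5, 0.
f(x) = 3x³ + 4x² - 3x + 2: f₀=6, f₁=4.125, f₂=2.
(h/3)·[f₀ + 4f₁ + f₂] = 0.166667·(24.5) = 4.0833.

4.0833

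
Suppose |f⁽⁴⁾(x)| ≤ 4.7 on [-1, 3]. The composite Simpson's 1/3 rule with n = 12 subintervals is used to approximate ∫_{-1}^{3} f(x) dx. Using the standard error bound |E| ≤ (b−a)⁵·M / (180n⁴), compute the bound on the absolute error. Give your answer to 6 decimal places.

0.001289

|E| ≤ (4)⁵·4.7 / (180·12⁴) = 4812.8/3732480 = 0.001289.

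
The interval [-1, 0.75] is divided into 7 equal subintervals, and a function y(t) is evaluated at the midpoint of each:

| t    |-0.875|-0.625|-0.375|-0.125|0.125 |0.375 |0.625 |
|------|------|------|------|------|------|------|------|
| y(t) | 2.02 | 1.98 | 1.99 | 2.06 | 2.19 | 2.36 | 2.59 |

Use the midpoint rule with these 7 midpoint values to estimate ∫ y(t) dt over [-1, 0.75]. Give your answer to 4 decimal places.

3.7975

h = 0.25, n = 7.
h·[y(m₁) + y(m₂) + y(m₃) + y(m₄) + y(m₅) + y(m₆) + y(m₇)] = 0.25·(15.19) = 3.7975.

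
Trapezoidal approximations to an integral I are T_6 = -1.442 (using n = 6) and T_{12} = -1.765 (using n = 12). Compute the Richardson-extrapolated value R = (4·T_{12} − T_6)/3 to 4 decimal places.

R = (4·T_{12} − T_6) / 3 = (4·(-1.765) − (-1.442))/3 = (-5.618)/3 = -1.8727.

-1.8727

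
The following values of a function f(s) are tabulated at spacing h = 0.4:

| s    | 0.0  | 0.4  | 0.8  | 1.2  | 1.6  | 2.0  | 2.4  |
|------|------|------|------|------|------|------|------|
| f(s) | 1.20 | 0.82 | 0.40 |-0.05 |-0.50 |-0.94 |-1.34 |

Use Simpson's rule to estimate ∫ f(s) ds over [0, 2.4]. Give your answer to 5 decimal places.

h = 0.4, n = 6.
(h/3)·[y₀ + 4y₁ + 2y₂ + 4y₃ + 2y₄ + 4y₅ + y₆] = 0.133333·(-1.02) = -0.13600.

-0.13600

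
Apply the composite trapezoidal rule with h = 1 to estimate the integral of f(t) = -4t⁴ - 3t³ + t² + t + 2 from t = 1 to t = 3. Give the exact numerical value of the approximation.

h = (3 − 1)/2 = 1.
Nodes t₀,…,t₂ = 1, 2, 3.
f(t) = -4t⁴ - 3t³ + t² + t + 2: f₀=-3, f₁=-80, f₂=-391.
(h/2)·[f₀ + 2f₁ + f₂] = 0.5·(-554) = -277.

-277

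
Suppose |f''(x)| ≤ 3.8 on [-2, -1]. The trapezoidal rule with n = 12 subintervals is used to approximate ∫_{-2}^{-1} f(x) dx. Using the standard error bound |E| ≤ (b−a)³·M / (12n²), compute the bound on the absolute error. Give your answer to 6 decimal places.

|E| ≤ (1)³·3.8 / (12·12²) = 3.8/1728 = 0.002199.

0.002199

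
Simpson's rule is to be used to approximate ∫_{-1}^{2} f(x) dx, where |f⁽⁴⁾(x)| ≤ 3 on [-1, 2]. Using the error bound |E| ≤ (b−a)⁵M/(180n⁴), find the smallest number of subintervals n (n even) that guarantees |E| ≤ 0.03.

Need 729/(180n⁴) ≤ 0.03.
n⁴ ≥ 729/(180·0.03) = 135 ⇒ n ≥ 3.4087, so the smallest even n is 4. (n must be even for Simpson's rule.)

4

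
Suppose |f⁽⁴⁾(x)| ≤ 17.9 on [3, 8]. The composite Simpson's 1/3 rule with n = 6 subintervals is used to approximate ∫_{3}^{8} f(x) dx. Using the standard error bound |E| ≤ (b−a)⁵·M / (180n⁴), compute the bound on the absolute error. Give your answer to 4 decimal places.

0.2398

|E| ≤ (5)⁵·17.9 / (180·6⁴) = 55937.5/233280 = 0.2398.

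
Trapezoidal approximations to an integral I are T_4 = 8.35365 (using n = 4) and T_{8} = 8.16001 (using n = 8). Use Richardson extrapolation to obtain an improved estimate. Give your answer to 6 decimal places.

R = (4·T_{8} − T_4) / 3 = (4·8.16001 − 8.35365)/3 = (24.28639)/3 = 8.095463.

8.095463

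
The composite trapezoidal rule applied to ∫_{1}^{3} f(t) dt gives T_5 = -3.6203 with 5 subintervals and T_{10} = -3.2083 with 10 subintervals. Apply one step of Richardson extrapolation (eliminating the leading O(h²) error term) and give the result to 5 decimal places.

-3.07097

R = (4·T_{10} − T_5) / 3 = (4·(-3.2083) − (-3.6203))/3 = (-9.2129)/3 = -3.07097.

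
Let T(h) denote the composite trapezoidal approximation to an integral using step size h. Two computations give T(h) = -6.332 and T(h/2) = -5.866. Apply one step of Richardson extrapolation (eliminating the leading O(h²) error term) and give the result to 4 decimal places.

-5.7107

R = (4·T(h/2) − T(h)) / 3 = (4·(-5.866) − (-6.332))/3 = (-17.132)/3 = -5.7107.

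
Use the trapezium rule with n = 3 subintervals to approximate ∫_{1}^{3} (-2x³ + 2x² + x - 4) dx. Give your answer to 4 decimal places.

h = (3 − 1)/3 = 0.666667.
Nodes x₀,…,x₃ = 1, 1.666667, 2.333333, 3.
f(x) = -2x³ + 2x² + x - 4: f₀=-3, f₁=-6.037037, f₂=-16.185185, f₃=-37.
(h/2)·[f₀ + 2f₁ + 2f₂ + f₃] = 0.333333·(-84.444444) = -28.1481.

-28.1481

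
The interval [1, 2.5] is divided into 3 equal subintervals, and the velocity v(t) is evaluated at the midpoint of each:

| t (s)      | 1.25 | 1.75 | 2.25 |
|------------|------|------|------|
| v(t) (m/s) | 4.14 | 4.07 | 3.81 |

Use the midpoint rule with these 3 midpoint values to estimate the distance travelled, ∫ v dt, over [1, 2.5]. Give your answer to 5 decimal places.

6.01000

h = 0.5, n = 3.
h·[y(m₁) + y(m₂) + y(m₃)] = 0.5·(12.02) = 6.01000.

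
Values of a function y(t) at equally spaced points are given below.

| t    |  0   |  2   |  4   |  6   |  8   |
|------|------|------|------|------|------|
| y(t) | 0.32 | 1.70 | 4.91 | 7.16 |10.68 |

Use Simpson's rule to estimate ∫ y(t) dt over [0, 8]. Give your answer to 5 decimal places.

37.50667

h = 2, n = 4.
(h/3)·[y₀ + 4y₁ + 2y₂ + 4y₃ + y₄] = 0.666667·(56.26) = 37.50667.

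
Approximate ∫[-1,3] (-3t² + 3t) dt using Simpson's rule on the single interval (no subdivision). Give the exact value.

S = (b−a)/6 · [f(-1) + 4f(1) + f(3)] = 0.666667·[(-6) + 4·0 + (-18)] = -16.

-16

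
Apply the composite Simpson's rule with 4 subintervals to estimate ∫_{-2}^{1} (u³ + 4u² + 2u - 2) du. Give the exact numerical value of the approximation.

-0.75

h = (1 − (-2))/4 = 0.75.
Nodes u₀,…,u₄ = -2, -1.25, -0.5, 0.25, 1.
f(u) = u³ + 4u² + 2u - 2: f₀=2, f₁=-0.203125, f₂=-2.125, f₃=-1.234375, f₄=5.
(h/3)·[f₀ + 4f₁ + 2f₂ + 4f₃ + f₄] = 0.25·(-3) = -0.75.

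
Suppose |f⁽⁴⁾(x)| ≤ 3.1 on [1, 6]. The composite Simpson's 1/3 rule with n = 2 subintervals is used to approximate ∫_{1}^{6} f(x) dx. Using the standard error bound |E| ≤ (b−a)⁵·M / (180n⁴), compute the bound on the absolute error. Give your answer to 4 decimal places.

3.3637

|E| ≤ (5)⁵·3.1 / (180·2⁴) = 9687.5/2880 = 3.3637.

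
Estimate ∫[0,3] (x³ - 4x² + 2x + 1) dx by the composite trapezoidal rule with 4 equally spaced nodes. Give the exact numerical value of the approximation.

-3.5

h = (3 − 0)/3 = 1.
Nodes x₀,…,x₃ = 0, 1, 2, 3.
f(x) = x³ - 4x² + 2x + 1: f₀=1, f₁=0, f₂=-3, f₃=-2.
(h/2)·[f₀ + 2f₁ + 2f₂ + f₃] = 0.5·(-7) = -3.5.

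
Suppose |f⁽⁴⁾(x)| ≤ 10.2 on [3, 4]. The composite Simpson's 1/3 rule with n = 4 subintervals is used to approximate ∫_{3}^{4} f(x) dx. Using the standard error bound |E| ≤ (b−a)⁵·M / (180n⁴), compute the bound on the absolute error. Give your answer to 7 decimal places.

|E| ≤ (1)⁵·10.2 / (180·4⁴) = 10.2/46080 = 0.0002214.

0.0002214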